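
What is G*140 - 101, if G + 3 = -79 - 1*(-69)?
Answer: -1921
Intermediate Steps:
G = -13 (G = -3 + (-79 - 1*(-69)) = -3 + (-79 + 69) = -3 - 10 = -13)
G*140 - 101 = -13*140 - 101 = -1820 - 101 = -1921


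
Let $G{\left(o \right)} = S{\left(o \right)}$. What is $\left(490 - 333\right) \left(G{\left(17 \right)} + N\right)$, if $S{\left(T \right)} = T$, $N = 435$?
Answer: $70964$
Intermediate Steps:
$G{\left(o \right)} = o$
$\left(490 - 333\right) \left(G{\left(17 \right)} + N\right) = \left(490 - 333\right) \left(17 + 435\right) = 157 \cdot 452 = 70964$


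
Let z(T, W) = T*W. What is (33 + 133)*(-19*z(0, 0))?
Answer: 0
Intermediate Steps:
(33 + 133)*(-19*z(0, 0)) = (33 + 133)*(-0*0) = 166*(-19*0) = 166*0 = 0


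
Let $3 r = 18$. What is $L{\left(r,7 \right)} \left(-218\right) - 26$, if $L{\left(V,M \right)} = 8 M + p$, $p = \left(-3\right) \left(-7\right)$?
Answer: $-16812$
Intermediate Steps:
$r = 6$ ($r = \frac{1}{3} \cdot 18 = 6$)
$p = 21$
$L{\left(V,M \right)} = 21 + 8 M$ ($L{\left(V,M \right)} = 8 M + 21 = 21 + 8 M$)
$L{\left(r,7 \right)} \left(-218\right) - 26 = \left(21 + 8 \cdot 7\right) \left(-218\right) - 26 = \left(21 + 56\right) \left(-218\right) - 26 = 77 \left(-218\right) - 26 = -16786 - 26 = -16812$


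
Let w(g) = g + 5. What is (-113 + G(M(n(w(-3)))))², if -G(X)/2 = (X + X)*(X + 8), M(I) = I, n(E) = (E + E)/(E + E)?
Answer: 22201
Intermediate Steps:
w(g) = 5 + g
n(E) = 1 (n(E) = (2*E)/((2*E)) = (2*E)*(1/(2*E)) = 1)
G(X) = -4*X*(8 + X) (G(X) = -2*(X + X)*(X + 8) = -2*2*X*(8 + X) = -4*X*(8 + X))
(-113 + G(M(n(w(-3)))))² = (-113 - 4*1*(8 + 1))² = (-113 - 4*1*9)² = (-113 - 36)² = (-149)² = 22201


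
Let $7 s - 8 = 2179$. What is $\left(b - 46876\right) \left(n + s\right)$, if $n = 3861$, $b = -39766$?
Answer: $- \frac{2531159388}{7} \approx -3.6159 \cdot 10^{8}$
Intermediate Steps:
$s = \frac{2187}{7}$ ($s = \frac{8}{7} + \frac{1}{7} \cdot 2179 = \frac{8}{7} + \frac{2179}{7} = \frac{2187}{7} \approx 312.43$)
$\left(b - 46876\right) \left(n + s\right) = \left(-39766 - 46876\right) \left(3861 + \frac{2187}{7}\right) = \left(-86642\right) \frac{29214}{7} = - \frac{2531159388}{7}$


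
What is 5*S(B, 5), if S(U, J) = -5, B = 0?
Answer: -25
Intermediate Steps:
5*S(B, 5) = 5*(-5) = -25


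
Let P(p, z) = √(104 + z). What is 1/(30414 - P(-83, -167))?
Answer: 10138/308337153 + I*√7/308337153 ≈ 3.288e-5 + 8.5807e-9*I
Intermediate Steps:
1/(30414 - P(-83, -167)) = 1/(30414 - √(104 - 167)) = 1/(30414 - √(-63)) = 1/(30414 - 3*I*√7)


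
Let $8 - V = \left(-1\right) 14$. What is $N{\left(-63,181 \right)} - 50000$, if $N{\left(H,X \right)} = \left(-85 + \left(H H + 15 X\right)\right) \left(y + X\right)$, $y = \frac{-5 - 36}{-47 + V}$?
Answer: $\frac{28881034}{25} \approx 1.1552 \cdot 10^{6}$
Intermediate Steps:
$V = 22$ ($V = 8 - \left(-1\right) 14 = 8 - -14 = 8 + 14 = 22$)
$y = \frac{41}{25}$ ($y = \frac{-5 - 36}{-47 + 22} = - \frac{41}{-25} = \left(-41\right) \left(- \frac{1}{25}\right) = \frac{41}{25} \approx 1.64$)
$N{\left(H,X \right)} = \left(\frac{41}{25} + X\right) \left(-85 + H^{2} + 15 X\right)$ ($N{\left(H,X \right)} = \left(-85 + \left(H H + 15 X\right)\right) \left(\frac{41}{25} + X\right) = \left(-85 + \left(H^{2} + 15 X\right)\right) \left(\frac{41}{25} + X\right) = \left(-85 + H^{2} + 15 X\right) \left(\frac{41}{25} + X\right) = \left(\frac{41}{25} + X\right) \left(-85 + H^{2} + 15 X\right)$)
$N{\left(-63,181 \right)} - 50000 = \left(- \frac{697}{5} + 15 \cdot 181^{2} - \frac{54662}{5} + \frac{41 \left(-63\right)^{2}}{25} + 181 \left(-63\right)^{2}\right) - 50000 = \left(- \frac{697}{5} + 15 \cdot 32761 - \frac{54662}{5} + \frac{41}{25} \cdot 3969 + 181 \cdot 3969\right) - 50000 = \left(- \frac{697}{5} + 491415 - \frac{54662}{5} + \frac{162729}{25} + 718389\right) - 50000 = \frac{30131034}{25} - 50000 = \frac{28881034}{25}$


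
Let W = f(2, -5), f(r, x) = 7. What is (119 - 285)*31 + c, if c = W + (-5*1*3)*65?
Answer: -6114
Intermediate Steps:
W = 7
c = -968 (c = 7 + (-5*1*3)*65 = 7 - 5*3*65 = 7 - 15*65 = 7 - 975 = -968)
(119 - 285)*31 + c = (119 - 285)*31 - 968 = -166*31 - 968 = -5146 - 968 = -6114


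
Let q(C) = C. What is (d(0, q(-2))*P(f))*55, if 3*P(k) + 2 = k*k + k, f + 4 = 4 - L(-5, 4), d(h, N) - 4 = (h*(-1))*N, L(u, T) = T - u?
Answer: 15400/3 ≈ 5133.3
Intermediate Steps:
d(h, N) = 4 - N*h (d(h, N) = 4 + (h*(-1))*N = 4 + (-h)*N = 4 - N*h)
f = -9 (f = -4 + (4 - (4 - 1*(-5))) = -4 + (4 - (4 + 5)) = -4 + (4 - 1*9) = -4 + (4 - 9) = -4 - 5 = -9)
P(k) = -⅔ + k/3 + k²/3 (P(k) = -⅔ + (k*k + k)/3 = -⅔ + (k² + k)/3 = -⅔ + (k + k²)/3 = -⅔ + (k/3 + k²/3) = -⅔ + k/3 + k²/3)
(d(0, q(-2))*P(f))*55 = ((4 - 1*(-2)*0)*(-⅔ + (⅓)*(-9) + (⅓)*(-9)²))*55 = ((4 + 0)*(-⅔ - 3 + (⅓)*81))*55 = (4*(-⅔ - 3 + 27))*55 = (4*(70/3))*55 = (280/3)*55 = 15400/3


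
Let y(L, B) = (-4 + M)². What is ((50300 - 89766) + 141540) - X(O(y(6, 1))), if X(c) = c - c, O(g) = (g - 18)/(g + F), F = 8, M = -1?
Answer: 102074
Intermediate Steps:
y(L, B) = 25 (y(L, B) = (-4 - 1)² = (-5)² = 25)
O(g) = (-18 + g)/(8 + g) (O(g) = (g - 18)/(g + 8) = (-18 + g)/(8 + g))
X(c) = 0
((50300 - 89766) + 141540) - X(O(y(6, 1))) = ((50300 - 89766) + 141540) - 1*0 = (-39466 + 141540) + 0 = 102074 + 0 = 102074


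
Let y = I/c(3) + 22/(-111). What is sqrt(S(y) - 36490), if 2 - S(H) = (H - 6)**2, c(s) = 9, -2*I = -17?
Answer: I*sqrt(16196714329)/666 ≈ 191.09*I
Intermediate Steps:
I = 17/2 (I = -1/2*(-17) = 17/2 ≈ 8.5000)
y = 497/666 (y = (17/2)/9 + 22/(-111) = (17/2)*(1/9) + 22*(-1/111) = 17/18 - 22/111 = 497/666 ≈ 0.74625)
S(H) = 2 - (-6 + H)**2 (S(H) = 2 - (H - 6)**2 = 2 - (-6 + H)**2)
sqrt(S(y) - 36490) = sqrt((2 - (-6 + 497/666)**2) - 36490) = sqrt((2 - (-3499/666)**2) - 36490) = sqrt((2 - 1*12243001/443556) - 36490) = sqrt((2 - 12243001/443556) - 36490) = sqrt(-11355889/443556 - 36490) = sqrt(-16196714329/443556) = I*sqrt(16196714329)/666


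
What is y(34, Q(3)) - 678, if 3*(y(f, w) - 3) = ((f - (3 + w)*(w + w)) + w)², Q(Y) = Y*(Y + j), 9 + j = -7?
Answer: 7910944/3 ≈ 2.6370e+6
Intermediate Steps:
j = -16 (j = -9 - 7 = -16)
Q(Y) = Y*(-16 + Y) (Q(Y) = Y*(Y - 16) = Y*(-16 + Y))
y(f, w) = 3 + (f + w - 2*w*(3 + w))²/3 (y(f, w) = 3 + ((f - (3 + w)*(w + w)) + w)²/3 = 3 + ((f - (3 + w)*2*w) + w)²/3 = 3 + ((f - 2*w*(3 + w)) + w)²/3 = 3 + (f + w - 2*w*(3 + w))²/3)
y(34, Q(3)) - 678 = (3 + (-1*34 + 2*(3*(-16 + 3))² + 5*(3*(-16 + 3)))²/3) - 678 = (3 + (-34 + 2*(3*(-13))² + 5*(3*(-13)))²/3) - 678 = (3 + (-34 + 2*(-39)² + 5*(-39))²/3) - 678 = (3 + (-34 + 2*1521 - 195)²/3) - 678 = (3 + (-34 + 3042 - 195)²/3) - 678 = (3 + (⅓)*2813²) - 678 = (3 + (⅓)*7912969) - 678 = (3 + 7912969/3) - 678 = 7912978/3 - 678 = 7910944/3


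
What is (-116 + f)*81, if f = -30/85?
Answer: -160218/17 ≈ -9424.6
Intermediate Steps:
f = -6/17 (f = -30*1/85 = -6/17 ≈ -0.35294)
(-116 + f)*81 = (-116 - 6/17)*81 = -1978/17*81 = -160218/17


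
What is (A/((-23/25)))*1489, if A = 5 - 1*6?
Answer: 37225/23 ≈ 1618.5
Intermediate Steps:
A = -1 (A = 5 - 6 = -1)
(A/((-23/25)))*1489 = -1/((-23/25))*1489 = -1/((-23*1/25))*1489 = -1/(-23/25)*1489 = -1*(-25/23)*1489 = (25/23)*1489 = 37225/23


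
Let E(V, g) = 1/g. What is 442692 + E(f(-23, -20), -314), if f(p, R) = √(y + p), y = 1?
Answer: 139005287/314 ≈ 4.4269e+5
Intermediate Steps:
f(p, R) = √(1 + p)
442692 + E(f(-23, -20), -314) = 442692 + 1/(-314) = 442692 - 1/314 = 139005287/314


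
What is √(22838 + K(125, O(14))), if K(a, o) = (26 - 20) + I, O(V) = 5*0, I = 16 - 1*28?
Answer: 4*√1427 ≈ 151.10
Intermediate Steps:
I = -12 (I = 16 - 28 = -12)
O(V) = 0
K(a, o) = -6 (K(a, o) = (26 - 20) - 12 = 6 - 12 = -6)
√(22838 + K(125, O(14))) = √(22838 - 6) = √22832 = 4*√1427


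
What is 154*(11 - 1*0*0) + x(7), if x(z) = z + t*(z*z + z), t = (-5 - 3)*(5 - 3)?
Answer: 805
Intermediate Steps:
t = -16 (t = -8*2 = -16)
x(z) = -16*z² - 15*z (x(z) = z - 16*(z*z + z) = z - 16*(z² + z) = z - 16*(z + z²) = z + (-16*z - 16*z²) = -16*z² - 15*z)
154*(11 - 1*0*0) + x(7) = 154*(11 - 1*0*0) - 1*7*(15 + 16*7) = 154*(11 - 0*0) - 1*7*(15 + 112) = 154*(11 - 1*0) - 1*7*127 = 154*(11 + 0) - 889 = 154*11 - 889 = 1694 - 889 = 805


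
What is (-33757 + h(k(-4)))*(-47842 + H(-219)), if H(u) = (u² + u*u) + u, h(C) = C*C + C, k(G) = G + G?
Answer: -1612963561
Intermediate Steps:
k(G) = 2*G
h(C) = C + C² (h(C) = C² + C = C + C²)
H(u) = u + 2*u² (H(u) = (u² + u²) + u = 2*u² + u = u + 2*u²)
(-33757 + h(k(-4)))*(-47842 + H(-219)) = (-33757 + (2*(-4))*(1 + 2*(-4)))*(-47842 - 219*(1 + 2*(-219))) = (-33757 - 8*(1 - 8))*(-47842 - 219*(1 - 438)) = (-33757 - 8*(-7))*(-47842 - 219*(-437)) = (-33757 + 56)*(-47842 + 95703) = -33701*47861 = -1612963561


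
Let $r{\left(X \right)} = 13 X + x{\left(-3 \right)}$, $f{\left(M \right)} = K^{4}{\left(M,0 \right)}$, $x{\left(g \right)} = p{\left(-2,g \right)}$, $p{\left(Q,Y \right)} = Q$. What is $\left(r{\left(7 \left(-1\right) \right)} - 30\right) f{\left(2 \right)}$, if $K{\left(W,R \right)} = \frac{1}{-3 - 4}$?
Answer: $- \frac{123}{2401} \approx -0.051229$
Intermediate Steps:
$x{\left(g \right)} = -2$
$K{\left(W,R \right)} = - \frac{1}{7}$ ($K{\left(W,R \right)} = \frac{1}{-7} = - \frac{1}{7}$)
$f{\left(M \right)} = \frac{1}{2401}$ ($f{\left(M \right)} = \left(- \frac{1}{7}\right)^{4} = \frac{1}{2401}$)
$r{\left(X \right)} = -2 + 13 X$ ($r{\left(X \right)} = 13 X - 2 = -2 + 13 X$)
$\left(r{\left(7 \left(-1\right) \right)} - 30\right) f{\left(2 \right)} = \left(\left(-2 + 13 \cdot 7 \left(-1\right)\right) - 30\right) \frac{1}{2401} = \left(\left(-2 + 13 \left(-7\right)\right) - 30\right) \frac{1}{2401} = \left(\left(-2 - 91\right) - 30\right) \frac{1}{2401} = \left(-93 - 30\right) \frac{1}{2401} = \left(-123\right) \frac{1}{2401} = - \frac{123}{2401}$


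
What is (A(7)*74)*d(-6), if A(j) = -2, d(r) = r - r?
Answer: 0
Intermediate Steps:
d(r) = 0
(A(7)*74)*d(-6) = -2*74*0 = -148*0 = 0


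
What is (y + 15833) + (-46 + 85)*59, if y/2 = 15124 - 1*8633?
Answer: 31116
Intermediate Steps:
y = 12982 (y = 2*(15124 - 1*8633) = 2*(15124 - 8633) = 2*6491 = 12982)
(y + 15833) + (-46 + 85)*59 = (12982 + 15833) + (-46 + 85)*59 = 28815 + 39*59 = 28815 + 2301 = 31116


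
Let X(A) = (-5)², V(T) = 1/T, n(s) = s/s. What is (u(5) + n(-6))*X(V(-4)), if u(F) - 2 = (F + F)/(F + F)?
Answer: 100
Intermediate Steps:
n(s) = 1
u(F) = 3 (u(F) = 2 + (F + F)/(F + F) = 2 + (2*F)/((2*F)) = 2 + (2*F)*(1/(2*F)) = 2 + 1 = 3)
V(T) = 1/T
X(A) = 25
(u(5) + n(-6))*X(V(-4)) = (3 + 1)*25 = 4*25 = 100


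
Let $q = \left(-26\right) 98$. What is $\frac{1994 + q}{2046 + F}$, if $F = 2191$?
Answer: $- \frac{554}{4237} \approx -0.13075$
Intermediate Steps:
$q = -2548$
$\frac{1994 + q}{2046 + F} = \frac{1994 - 2548}{2046 + 2191} = - \frac{554}{4237}$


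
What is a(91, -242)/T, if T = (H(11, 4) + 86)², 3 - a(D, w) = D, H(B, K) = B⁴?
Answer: -88/216884529 ≈ -4.0575e-7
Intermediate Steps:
a(D, w) = 3 - D
T = 216884529 (T = (11⁴ + 86)² = (14641 + 86)² = 14727² = 216884529)
a(91, -242)/T = (3 - 1*91)/216884529 = (3 - 91)*(1/216884529) = -88*1/216884529 = -88/216884529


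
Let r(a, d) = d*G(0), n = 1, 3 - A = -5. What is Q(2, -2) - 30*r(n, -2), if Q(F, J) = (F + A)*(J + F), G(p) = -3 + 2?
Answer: -60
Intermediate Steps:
A = 8 (A = 3 - 1*(-5) = 3 + 5 = 8)
G(p) = -1
Q(F, J) = (8 + F)*(F + J) (Q(F, J) = (F + 8)*(J + F) = (8 + F)*(F + J))
r(a, d) = -d (r(a, d) = d*(-1) = -d)
Q(2, -2) - 30*r(n, -2) = (2**2 + 8*2 + 8*(-2) + 2*(-2)) - (-30)*(-2) = (4 + 16 - 16 - 4) - 30*2 = 0 - 60 = -60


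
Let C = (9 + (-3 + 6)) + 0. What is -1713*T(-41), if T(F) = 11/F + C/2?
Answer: -402555/41 ≈ -9818.4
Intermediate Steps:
C = 12 (C = (9 + 3) + 0 = 12 + 0 = 12)
T(F) = 6 + 11/F (T(F) = 11/F + 12/2 = 11/F + 12*(½) = 11/F + 6 = 6 + 11/F)
-1713*T(-41) = -1713*(6 + 11/(-41)) = -1713*(6 + 11*(-1/41)) = -1713*(6 - 11/41) = -1713*235/41 = -402555/41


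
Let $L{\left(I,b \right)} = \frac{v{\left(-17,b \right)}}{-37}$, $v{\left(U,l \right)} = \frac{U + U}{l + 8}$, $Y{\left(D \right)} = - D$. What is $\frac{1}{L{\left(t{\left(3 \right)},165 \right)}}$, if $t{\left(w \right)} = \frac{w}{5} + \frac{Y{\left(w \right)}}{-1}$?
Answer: $\frac{6401}{34} \approx 188.26$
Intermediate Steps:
$v{\left(U,l \right)} = \frac{2 U}{8 + l}$
$t{\left(w \right)} = \frac{6 w}{5}$ ($t{\left(w \right)} = \frac{w}{5} + \frac{\left(-1\right) w}{-1} = w \frac{1}{5} + - w \left(-1\right) = \frac{w}{5} + w = \frac{6 w}{5}$)
$L{\left(I,b \right)} = \frac{34}{37 \left(8 + b\right)}$ ($L{\left(I,b \right)} = \frac{2 \left(-17\right) \frac{1}{8 + b}}{-37} = - \frac{34}{8 + b} \left(- \frac{1}{37}\right) = \frac{34}{37 \left(8 + b\right)}$)
$\frac{1}{L{\left(t{\left(3 \right)},165 \right)}} = \frac{1}{\frac{34}{37} \frac{1}{8 + 165}} = \frac{1}{\frac{34}{37} \cdot \frac{1}{173}} = \frac{1}{\frac{34}{6401}} = \frac{6401}{34}$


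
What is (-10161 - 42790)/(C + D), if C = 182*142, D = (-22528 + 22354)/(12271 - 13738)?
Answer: -25893039/12637774 ≈ -2.0489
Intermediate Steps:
D = 58/489 (D = -174/(-1467) = -174*(-1/1467) = 58/489 ≈ 0.11861)
C = 25844
(-10161 - 42790)/(C + D) = (-10161 - 42790)/(25844 + 58/489) = -52951/12637774/489 = -52951*489/12637774 = -25893039/12637774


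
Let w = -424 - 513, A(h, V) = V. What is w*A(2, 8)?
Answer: -7496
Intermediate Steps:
w = -937
w*A(2, 8) = -937*8 = -7496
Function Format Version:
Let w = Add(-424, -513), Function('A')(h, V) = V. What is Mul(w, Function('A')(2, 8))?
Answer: -7496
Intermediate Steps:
w = -937
Mul(w, Function('A')(2, 8)) = Mul(-937, 8) = -7496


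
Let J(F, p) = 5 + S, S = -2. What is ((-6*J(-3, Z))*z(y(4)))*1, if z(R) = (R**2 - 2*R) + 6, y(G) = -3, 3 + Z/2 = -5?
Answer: -378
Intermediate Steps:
Z = -16 (Z = -6 + 2*(-5) = -6 - 10 = -16)
J(F, p) = 3 (J(F, p) = 5 - 2 = 3)
z(R) = 6 + R**2 - 2*R
((-6*J(-3, Z))*z(y(4)))*1 = ((-6*3)*(6 + (-3)**2 - 2*(-3)))*1 = -18*(6 + 9 + 6)*1 = -18*21*1 = -378*1 = -378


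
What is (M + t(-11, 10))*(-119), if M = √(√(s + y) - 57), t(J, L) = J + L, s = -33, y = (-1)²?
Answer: 119 - 119*√(-57 + 4*I*√2) ≈ 74.473 - 899.53*I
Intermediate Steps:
y = 1
M = √(-57 + 4*I*√2) (M = √(√(-33 + 1) - 57) = √(√(-32) - 57) = √(4*I*√2 - 57) = √(-57 + 4*I*√2) ≈ 0.37418 + 7.5591*I)
(M + t(-11, 10))*(-119) = (√(-57 + 4*I*√2) + (-11 + 10))*(-119) = (√(-57 + 4*I*√2) - 1)*(-119) = (-1 + √(-57 + 4*I*√2))*(-119) = 119 - 119*√(-57 + 4*I*√2)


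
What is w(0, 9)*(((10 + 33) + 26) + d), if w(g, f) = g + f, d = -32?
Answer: 333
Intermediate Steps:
w(g, f) = f + g
w(0, 9)*(((10 + 33) + 26) + d) = (9 + 0)*(((10 + 33) + 26) - 32) = 9*((43 + 26) - 32) = 9*(69 - 32) = 9*37 = 333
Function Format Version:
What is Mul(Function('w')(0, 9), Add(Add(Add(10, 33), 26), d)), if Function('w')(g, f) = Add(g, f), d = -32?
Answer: 333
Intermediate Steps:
Function('w')(g, f) = Add(f, g)
Mul(Function('w')(0, 9), Add(Add(Add(10, 33), 26), d)) = Mul(Add(9, 0), Add(Add(Add(10, 33), 26), -32)) = Mul(9, Add(Add(43, 26), -32)) = Mul(9, Add(69, -32)) = Mul(9, 37) = 333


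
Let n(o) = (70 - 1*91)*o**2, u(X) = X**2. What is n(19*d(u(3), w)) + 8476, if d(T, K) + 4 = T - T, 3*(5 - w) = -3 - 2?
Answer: -112820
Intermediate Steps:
w = 20/3 (w = 5 - (-3 - 2)/3 = 5 - 1/3*(-5) = 5 + 5/3 = 20/3 ≈ 6.6667)
d(T, K) = -4 (d(T, K) = -4 + (T - T) = -4 + 0 = -4)
n(o) = -21*o**2 (n(o) = (70 - 91)*o**2 = -21*o**2)
n(19*d(u(3), w)) + 8476 = -21*(19*(-4))**2 + 8476 = -21*(-76)**2 + 8476 = -21*5776 + 8476 = -121296 + 8476 = -112820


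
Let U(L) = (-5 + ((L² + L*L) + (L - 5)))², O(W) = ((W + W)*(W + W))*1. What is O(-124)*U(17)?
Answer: 21048206400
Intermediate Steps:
O(W) = 4*W² (O(W) = ((2*W)*(2*W))*1 = (4*W²)*1 = 4*W²)
U(L) = (-10 + L + 2*L²)² (U(L) = (-5 + ((L² + L²) + (-5 + L)))² = (-5 + (2*L² + (-5 + L)))² = (-5 + (-5 + L + 2*L²))² = (-10 + L + 2*L²)²)
O(-124)*U(17) = (4*(-124)²)*(-10 + 17 + 2*17²)² = (4*15376)*(-10 + 17 + 2*289)² = 61504*(-10 + 17 + 578)² = 61504*585² = 61504*342225 = 21048206400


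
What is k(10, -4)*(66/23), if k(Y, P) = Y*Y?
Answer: 6600/23 ≈ 286.96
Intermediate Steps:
k(Y, P) = Y²
k(10, -4)*(66/23) = 10²*(66/23) = 100*(66*(1/23)) = 100*(66/23) = 6600/23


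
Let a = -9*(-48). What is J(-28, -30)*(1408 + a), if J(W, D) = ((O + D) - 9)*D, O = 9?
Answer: 1656000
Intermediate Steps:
a = 432
J(W, D) = D² (J(W, D) = ((9 + D) - 9)*D = D*D = D²)
J(-28, -30)*(1408 + a) = (-30)²*(1408 + 432) = 900*1840 = 1656000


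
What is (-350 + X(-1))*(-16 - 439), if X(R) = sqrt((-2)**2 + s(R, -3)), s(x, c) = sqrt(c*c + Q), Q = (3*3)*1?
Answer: 159250 - 455*sqrt(4 + 3*sqrt(2)) ≈ 1.5794e+5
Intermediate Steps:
Q = 9 (Q = 9*1 = 9)
s(x, c) = sqrt(9 + c**2) (s(x, c) = sqrt(c*c + 9) = sqrt(c**2 + 9) = sqrt(9 + c**2))
X(R) = sqrt(4 + 3*sqrt(2)) (X(R) = sqrt((-2)**2 + sqrt(9 + (-3)**2)) = sqrt(4 + sqrt(9 + 9)) = sqrt(4 + sqrt(18)) = sqrt(4 + 3*sqrt(2)))
(-350 + X(-1))*(-16 - 439) = (-350 + sqrt(4 + 3*sqrt(2)))*(-16 - 439) = (-350 + sqrt(4 + 3*sqrt(2)))*(-455) = 159250 - 455*sqrt(4 + 3*sqrt(2))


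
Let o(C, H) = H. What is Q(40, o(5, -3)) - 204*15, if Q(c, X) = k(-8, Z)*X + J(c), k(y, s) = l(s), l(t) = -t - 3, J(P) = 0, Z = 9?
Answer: -3024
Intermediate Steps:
l(t) = -3 - t
k(y, s) = -3 - s
Q(c, X) = -12*X (Q(c, X) = (-3 - 1*9)*X + 0 = (-3 - 9)*X + 0 = -12*X + 0 = -12*X)
Q(40, o(5, -3)) - 204*15 = -12*(-3) - 204*15 = 36 - 1*3060 = 36 - 3060 = -3024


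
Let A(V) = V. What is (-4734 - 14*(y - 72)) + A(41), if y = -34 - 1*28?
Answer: -2817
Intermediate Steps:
y = -62 (y = -34 - 28 = -62)
(-4734 - 14*(y - 72)) + A(41) = (-4734 - 14*(-62 - 72)) + 41 = (-4734 - 14*(-134)) + 41 = (-4734 + 1876) + 41 = -2858 + 41 = -2817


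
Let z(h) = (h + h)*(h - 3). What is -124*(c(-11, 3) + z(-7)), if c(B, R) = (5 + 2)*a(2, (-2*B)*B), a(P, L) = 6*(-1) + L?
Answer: 197904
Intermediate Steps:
z(h) = 2*h*(-3 + h) (z(h) = (2*h)*(-3 + h) = 2*h*(-3 + h))
a(P, L) = -6 + L
c(B, R) = -42 - 14*B² (c(B, R) = (5 + 2)*(-6 + (-2*B)*B) = 7*(-6 - 2*B²) = -42 - 14*B²)
-124*(c(-11, 3) + z(-7)) = -124*((-42 - 14*(-11)²) + 2*(-7)*(-3 - 7)) = -124*((-42 - 14*121) + 2*(-7)*(-10)) = -124*((-42 - 1694) + 140) = -124*(-1736 + 140) = -124*(-1596) = 197904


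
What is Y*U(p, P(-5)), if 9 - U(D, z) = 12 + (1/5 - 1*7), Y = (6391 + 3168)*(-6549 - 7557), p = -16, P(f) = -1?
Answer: -2561945826/5 ≈ -5.1239e+8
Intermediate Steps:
Y = -134839254 (Y = 9559*(-14106) = -134839254)
U(D, z) = 19/5 (U(D, z) = 9 - (12 + (1/5 - 1*7)) = 9 - (12 + (⅕ - 7)) = 9 - (12 - 34/5) = 9 - 1*26/5 = 9 - 26/5 = 19/5)
Y*U(p, P(-5)) = -134839254*19/5 = -2561945826/5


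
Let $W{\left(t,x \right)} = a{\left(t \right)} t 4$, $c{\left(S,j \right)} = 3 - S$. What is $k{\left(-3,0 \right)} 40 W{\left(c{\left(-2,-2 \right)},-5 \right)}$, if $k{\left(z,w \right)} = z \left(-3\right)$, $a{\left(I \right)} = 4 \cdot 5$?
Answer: $144000$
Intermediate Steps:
$a{\left(I \right)} = 20$
$k{\left(z,w \right)} = - 3 z$
$W{\left(t,x \right)} = 80 t$ ($W{\left(t,x \right)} = 20 t 4 = 80 t$)
$k{\left(-3,0 \right)} 40 W{\left(c{\left(-2,-2 \right)},-5 \right)} = \left(-3\right) \left(-3\right) 40 \cdot 80 \left(3 - -2\right) = 9 \cdot 40 \cdot 80 \left(3 + 2\right) = 360 \cdot 80 \cdot 5 = 360 \cdot 400 = 144000$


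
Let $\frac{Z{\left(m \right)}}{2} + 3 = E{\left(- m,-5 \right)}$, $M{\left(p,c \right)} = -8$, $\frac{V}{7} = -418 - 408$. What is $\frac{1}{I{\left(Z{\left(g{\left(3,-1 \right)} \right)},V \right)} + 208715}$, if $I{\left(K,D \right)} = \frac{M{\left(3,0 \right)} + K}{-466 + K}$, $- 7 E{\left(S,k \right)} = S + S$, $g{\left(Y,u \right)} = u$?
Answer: $\frac{1654}{345214661} \approx 4.7912 \cdot 10^{-6}$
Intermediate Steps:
$V = -5782$ ($V = 7 \left(-418 - 408\right) = 7 \left(-826\right) = -5782$)
$E{\left(S,k \right)} = - \frac{2 S}{7}$ ($E{\left(S,k \right)} = - \frac{S + S}{7} = - \frac{2 S}{7}$)
$Z{\left(m \right)} = -6 + \frac{4 m}{7}$ ($Z{\left(m \right)} = -6 + 2 \left(- \frac{2 \left(- m\right)}{7}\right) = -6 + 2 \frac{2 m}{7} = -6 + \frac{4 m}{7}$)
$I{\left(K,D \right)} = \frac{-8 + K}{-466 + K}$
$\frac{1}{I{\left(Z{\left(g{\left(3,-1 \right)} \right)},V \right)} + 208715} = \frac{1}{\frac{-8 + \left(-6 + \frac{4}{7} \left(-1\right)\right)}{-466 + \left(-6 + \frac{4}{7} \left(-1\right)\right)} + 208715} = \frac{1}{\frac{-8 - \frac{46}{7}}{-466 - \frac{46}{7}} + 208715} = \frac{1}{\frac{1}{- \frac{3308}{7}} \left(- \frac{102}{7}\right) + 208715} = \frac{1}{\left(- \frac{7}{3308}\right) \left(- \frac{102}{7}\right) + 208715} = \frac{1}{\frac{51}{1654} + 208715} = \frac{1}{\frac{345214661}{1654}} = \frac{1654}{345214661}$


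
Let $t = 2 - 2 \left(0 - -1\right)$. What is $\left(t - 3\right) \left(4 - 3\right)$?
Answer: $-3$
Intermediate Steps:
$t = 0$ ($t = 2 - 2 \left(0 + 1\right) = 2 - 2 = 0$)
$\left(t - 3\right) \left(4 - 3\right) = \left(0 - 3\right) \left(4 - 3\right) = \left(-3\right) 1 = -3$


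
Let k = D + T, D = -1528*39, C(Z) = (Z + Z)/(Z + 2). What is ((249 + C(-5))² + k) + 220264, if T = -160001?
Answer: 579088/9 ≈ 64343.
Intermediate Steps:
C(Z) = 2*Z/(2 + Z) (C(Z) = (2*Z)/(2 + Z) = 2*Z/(2 + Z))
D = -59592
k = -219593 (k = -59592 - 160001 = -219593)
((249 + C(-5))² + k) + 220264 = ((249 + 2*(-5)/(2 - 5))² - 219593) + 220264 = ((249 + 2*(-5)/(-3))² - 219593) + 220264 = ((249 + 2*(-5)*(-⅓))² - 219593) + 220264 = ((249 + 10/3)² - 219593) + 220264 = ((757/3)² - 219593) + 220264 = (573049/9 - 219593) + 220264 = -1403288/9 + 220264 = 579088/9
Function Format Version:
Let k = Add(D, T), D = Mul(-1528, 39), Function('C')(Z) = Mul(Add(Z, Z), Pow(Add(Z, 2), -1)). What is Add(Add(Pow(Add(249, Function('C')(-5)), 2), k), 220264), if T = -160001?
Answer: Rational(579088, 9) ≈ 64343.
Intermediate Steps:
Function('C')(Z) = Mul(2, Z, Pow(Add(2, Z), -1)) (Function('C')(Z) = Mul(Mul(2, Z), Pow(Add(2, Z), -1)) = Mul(2, Z, Pow(Add(2, Z), -1)))
D = -59592
k = -219593 (k = Add(-59592, -160001) = -219593)
Add(Add(Pow(Add(249, Function('C')(-5)), 2), k), 220264) = Add(Add(Pow(Add(249, Mul(2, -5, Pow(Add(2, -5), -1))), 2), -219593), 220264) = Add(Add(Pow(Add(249, Mul(2, -5, Pow(-3, -1))), 2), -219593), 220264) = Add(Add(Pow(Add(249, Mul(2, -5, Rational(-1, 3))), 2), -219593), 220264) = Add(Add(Pow(Add(249, Rational(10, 3)), 2), -219593), 220264) = Add(Add(Pow(Rational(757, 3), 2), -219593), 220264) = Add(Add(Rational(573049, 9), -219593), 220264) = Add(Rational(-1403288, 9), 220264) = Rational(579088, 9)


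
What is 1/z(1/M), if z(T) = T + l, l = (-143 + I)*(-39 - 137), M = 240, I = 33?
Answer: 240/4646401 ≈ 5.1653e-5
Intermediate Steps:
l = 19360 (l = (-143 + 33)*(-39 - 137) = -110*(-176) = 19360)
z(T) = 19360 + T (z(T) = T + 19360 = 19360 + T)
1/z(1/M) = 1/(19360 + 1/240) = 1/(4646401/240) = 240/4646401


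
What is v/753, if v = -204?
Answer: -68/251 ≈ -0.27092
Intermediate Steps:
v/753 = -204/753 = -204*1/753 = -68/251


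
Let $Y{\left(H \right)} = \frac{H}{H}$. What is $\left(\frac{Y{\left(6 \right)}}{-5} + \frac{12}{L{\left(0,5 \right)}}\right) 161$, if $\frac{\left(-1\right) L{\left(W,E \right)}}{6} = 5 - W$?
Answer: $- \frac{483}{5} \approx -96.6$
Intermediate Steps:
$L{\left(W,E \right)} = -30 + 6 W$ ($L{\left(W,E \right)} = - 6 \left(5 - W\right) = -30 + 6 W$)
$Y{\left(H \right)} = 1$
$\left(\frac{Y{\left(6 \right)}}{-5} + \frac{12}{L{\left(0,5 \right)}}\right) 161 = \left(1 \frac{1}{-5} + \frac{12}{-30 + 6 \cdot 0}\right) 161 = \left(1 \left(- \frac{1}{5}\right) + \frac{12}{-30 + 0}\right) 161 = \left(- \frac{1}{5} + \frac{12}{-30}\right) 161 = \left(- \frac{1}{5} + 12 \left(- \frac{1}{30}\right)\right) 161 = \left(- \frac{1}{5} - \frac{2}{5}\right) 161 = \left(- \frac{3}{5}\right) 161 = - \frac{483}{5}$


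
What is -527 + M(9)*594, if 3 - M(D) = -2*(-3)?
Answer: -2309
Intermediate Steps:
M(D) = -3 (M(D) = 3 - (-2)*(-3) = 3 - 1*6 = 3 - 6 = -3)
-527 + M(9)*594 = -527 - 3*594 = -527 - 1782 = -2309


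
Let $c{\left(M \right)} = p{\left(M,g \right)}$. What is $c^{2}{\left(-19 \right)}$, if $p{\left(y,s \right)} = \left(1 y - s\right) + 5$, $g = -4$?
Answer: $100$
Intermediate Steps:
$p{\left(y,s \right)} = 5 + y - s$ ($p{\left(y,s \right)} = \left(y - s\right) + 5 = 5 + y - s$)
$c{\left(M \right)} = 9 + M$ ($c{\left(M \right)} = 5 + M - -4 = 5 + M + 4 = 9 + M$)
$c^{2}{\left(-19 \right)} = \left(9 - 19\right)^{2} = \left(-10\right)^{2} = 100$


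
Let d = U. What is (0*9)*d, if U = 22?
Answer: 0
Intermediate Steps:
d = 22
(0*9)*d = (0*9)*22 = 0*22 = 0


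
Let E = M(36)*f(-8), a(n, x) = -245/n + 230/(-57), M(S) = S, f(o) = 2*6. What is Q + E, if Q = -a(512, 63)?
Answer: 12739213/29184 ≈ 436.51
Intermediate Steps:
f(o) = 12
a(n, x) = -230/57 - 245/n (a(n, x) = -245/n + 230*(-1/57) = -245/n - 230/57 = -230/57 - 245/n)
E = 432 (E = 36*12 = 432)
Q = 131725/29184 (Q = -(-230/57 - 245/512) = -1*(-131725/29184) = 131725/29184 ≈ 4.5136)
Q + E = 131725/29184 + 432 = 12739213/29184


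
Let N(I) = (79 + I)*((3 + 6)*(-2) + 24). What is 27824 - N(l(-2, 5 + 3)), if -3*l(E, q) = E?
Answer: 27346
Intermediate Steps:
l(E, q) = -E/3
N(I) = 474 + 6*I (N(I) = (79 + I)*(9*(-2) + 24) = (79 + I)*(-18 + 24) = (79 + I)*6 = 474 + 6*I)
27824 - N(l(-2, 5 + 3)) = 27824 - (474 + 6*(-1/3*(-2))) = 27824 - (474 + 6*(2/3)) = 27824 - (474 + 4) = 27824 - 1*478 = 27824 - 478 = 27346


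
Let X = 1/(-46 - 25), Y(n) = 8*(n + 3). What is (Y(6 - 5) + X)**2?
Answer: 5157441/5041 ≈ 1023.1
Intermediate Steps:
Y(n) = 24 + 8*n (Y(n) = 8*(3 + n) = 24 + 8*n)
X = -1/71 (X = 1/(-71) = -1/71 ≈ -0.014085)
(Y(6 - 5) + X)**2 = ((24 + 8*(6 - 5)) - 1/71)**2 = ((24 + 8*1) - 1/71)**2 = ((24 + 8) - 1/71)**2 = (32 - 1/71)**2 = (2271/71)**2 = 5157441/5041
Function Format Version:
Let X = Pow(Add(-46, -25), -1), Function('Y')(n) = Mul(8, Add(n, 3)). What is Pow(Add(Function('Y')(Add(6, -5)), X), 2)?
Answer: Rational(5157441, 5041) ≈ 1023.1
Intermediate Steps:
Function('Y')(n) = Add(24, Mul(8, n)) (Function('Y')(n) = Mul(8, Add(3, n)) = Add(24, Mul(8, n)))
X = Rational(-1, 71) (X = Pow(-71, -1) = Rational(-1, 71) ≈ -0.014085)
Pow(Add(Function('Y')(Add(6, -5)), X), 2) = Pow(Add(Add(24, Mul(8, Add(6, -5))), Rational(-1, 71)), 2) = Pow(Add(Add(24, Mul(8, 1)), Rational(-1, 71)), 2) = Pow(Add(Add(24, 8), Rational(-1, 71)), 2) = Pow(Add(32, Rational(-1, 71)), 2) = Pow(Rational(2271, 71), 2) = Rational(5157441, 5041)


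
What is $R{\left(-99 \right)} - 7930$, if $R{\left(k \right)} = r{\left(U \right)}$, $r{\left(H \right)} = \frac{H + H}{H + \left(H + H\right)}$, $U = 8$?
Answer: $- \frac{23788}{3} \approx -7929.3$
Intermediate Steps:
$r{\left(H \right)} = \frac{2}{3}$ ($r{\left(H \right)} = \frac{2 H}{H + 2 H} = \frac{2 H}{3 H} = 2 H \frac{1}{3 H} = \frac{2}{3}$)
$R{\left(k \right)} = \frac{2}{3}$
$R{\left(-99 \right)} - 7930 = \frac{2}{3} - 7930 = - \frac{23788}{3}$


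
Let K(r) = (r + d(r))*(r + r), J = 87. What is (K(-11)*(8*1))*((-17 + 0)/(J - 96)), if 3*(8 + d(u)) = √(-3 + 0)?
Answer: 56848/9 - 2992*I*√3/27 ≈ 6316.4 - 191.94*I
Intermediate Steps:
d(u) = -8 + I*√3/3 (d(u) = -8 + √(-3 + 0)/3 = -8 + √(-3)/3 = -8 + (I*√3)/3 = -8 + I*√3/3)
K(r) = 2*r*(-8 + r + I*√3/3) (K(r) = (r + (-8 + I*√3/3))*(r + r) = (-8 + r + I*√3/3)*(2*r) = 2*r*(-8 + r + I*√3/3))
(K(-11)*(8*1))*((-17 + 0)/(J - 96)) = (((⅔)*(-11)*(-24 + 3*(-11) + I*√3))*(8*1))*((-17 + 0)/(87 - 96)) = (((⅔)*(-11)*(-24 - 33 + I*√3))*8)*(-17/(-9)) = (((⅔)*(-11)*(-57 + I*√3))*8)*(-17*(-⅑)) = ((418 - 22*I*√3/3)*8)*(17/9) = (3344 - 176*I*√3/3)*(17/9) = 56848/9 - 2992*I*√3/27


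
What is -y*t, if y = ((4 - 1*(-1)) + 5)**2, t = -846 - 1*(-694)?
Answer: 15200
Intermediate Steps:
t = -152 (t = -846 + 694 = -152)
y = 100 (y = ((4 + 1) + 5)**2 = (5 + 5)**2 = 10**2 = 100)
-y*t = -100*(-152) = -1*(-15200) = 15200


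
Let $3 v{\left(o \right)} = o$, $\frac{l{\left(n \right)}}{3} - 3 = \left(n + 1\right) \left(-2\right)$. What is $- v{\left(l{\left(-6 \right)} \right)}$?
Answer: $-13$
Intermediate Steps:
$l{\left(n \right)} = 3 - 6 n$ ($l{\left(n \right)} = 9 + 3 \left(n + 1\right) \left(-2\right) = 9 + 3 \left(1 + n\right) \left(-2\right) = 9 + 3 \left(-2 - 2 n\right) = 9 - \left(6 + 6 n\right) = 3 - 6 n$)
$v{\left(o \right)} = \frac{o}{3}$
$- v{\left(l{\left(-6 \right)} \right)} = - \frac{3 - -36}{3} = - \frac{3 + 36}{3} = - \frac{39}{3} = \left(-1\right) 13 = -13$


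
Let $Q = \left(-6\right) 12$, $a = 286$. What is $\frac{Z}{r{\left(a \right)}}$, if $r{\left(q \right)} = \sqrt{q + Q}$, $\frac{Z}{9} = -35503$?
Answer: $- \frac{319527 \sqrt{214}}{214} \approx -21842.0$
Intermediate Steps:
$Z = -319527$ ($Z = 9 \left(-35503\right) = -319527$)
$Q = -72$
$r{\left(q \right)} = \sqrt{-72 + q}$ ($r{\left(q \right)} = \sqrt{q - 72} = \sqrt{-72 + q}$)
$\frac{Z}{r{\left(a \right)}} = - \frac{319527}{\sqrt{-72 + 286}} = - \frac{319527}{\sqrt{214}} = - 319527 \frac{\sqrt{214}}{214} = - \frac{319527 \sqrt{214}}{214}$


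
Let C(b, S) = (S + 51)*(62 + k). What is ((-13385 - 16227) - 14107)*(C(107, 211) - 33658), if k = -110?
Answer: 2021304246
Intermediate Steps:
C(b, S) = -2448 - 48*S (C(b, S) = (S + 51)*(62 - 110) = (51 + S)*(-48) = -2448 - 48*S)
((-13385 - 16227) - 14107)*(C(107, 211) - 33658) = ((-13385 - 16227) - 14107)*((-2448 - 48*211) - 33658) = (-29612 - 14107)*((-2448 - 10128) - 33658) = -43719*(-12576 - 33658) = -43719*(-46234) = 2021304246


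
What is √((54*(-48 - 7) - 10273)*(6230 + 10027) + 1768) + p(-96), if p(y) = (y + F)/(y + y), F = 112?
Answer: -1/12 + 119*I*√15203 ≈ -0.083333 + 14673.0*I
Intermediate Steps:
p(y) = (112 + y)/(2*y) (p(y) = (y + 112)/(y + y) = (112 + y)/((2*y)) = (112 + y)*(1/(2*y)) = (112 + y)/(2*y))
√((54*(-48 - 7) - 10273)*(6230 + 10027) + 1768) + p(-96) = √((54*(-48 - 7) - 10273)*(6230 + 10027) + 1768) + (½)*(112 - 96)/(-96) = √((54*(-55) - 10273)*16257 + 1768) + (½)*(-1/96)*16 = √((-2970 - 10273)*16257 + 1768) - 1/12 = √(-13243*16257 + 1768) - 1/12 = √(-215291451 + 1768) - 1/12 = √(-215289683) - 1/12 = 119*I*√15203 - 1/12 = -1/12 + 119*I*√15203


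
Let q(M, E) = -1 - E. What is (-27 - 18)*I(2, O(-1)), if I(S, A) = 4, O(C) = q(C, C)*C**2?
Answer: -180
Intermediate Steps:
O(C) = C**2*(-1 - C) (O(C) = (-1 - C)*C**2 = C**2*(-1 - C))
(-27 - 18)*I(2, O(-1)) = (-27 - 18)*4 = -45*4 = -180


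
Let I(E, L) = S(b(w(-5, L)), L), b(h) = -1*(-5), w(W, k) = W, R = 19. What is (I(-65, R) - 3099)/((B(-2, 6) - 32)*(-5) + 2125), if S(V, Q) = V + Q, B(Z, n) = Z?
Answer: -205/153 ≈ -1.3399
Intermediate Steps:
b(h) = 5
S(V, Q) = Q + V
I(E, L) = 5 + L (I(E, L) = L + 5 = 5 + L)
(I(-65, R) - 3099)/((B(-2, 6) - 32)*(-5) + 2125) = ((5 + 19) - 3099)/((-2 - 32)*(-5) + 2125) = (24 - 3099)/(-34*(-5) + 2125) = -3075/(170 + 2125) = -3075/2295 = -3075*1/2295 = -205/153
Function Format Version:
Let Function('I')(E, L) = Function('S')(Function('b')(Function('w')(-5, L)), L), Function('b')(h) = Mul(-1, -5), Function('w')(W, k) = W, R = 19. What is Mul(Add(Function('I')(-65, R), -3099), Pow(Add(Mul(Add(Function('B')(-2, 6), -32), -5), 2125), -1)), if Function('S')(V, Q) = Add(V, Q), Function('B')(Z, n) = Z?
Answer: Rational(-205, 153) ≈ -1.3399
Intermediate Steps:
Function('b')(h) = 5
Function('S')(V, Q) = Add(Q, V)
Function('I')(E, L) = Add(5, L) (Function('I')(E, L) = Add(L, 5) = Add(5, L))
Mul(Add(Function('I')(-65, R), -3099), Pow(Add(Mul(Add(Function('B')(-2, 6), -32), -5), 2125), -1)) = Mul(Add(Add(5, 19), -3099), Pow(Add(Mul(Add(-2, -32), -5), 2125), -1)) = Mul(Add(24, -3099), Pow(Add(Mul(-34, -5), 2125), -1)) = Mul(-3075, Pow(Add(170, 2125), -1)) = Mul(-3075, Pow(2295, -1)) = Mul(-3075, Rational(1, 2295)) = Rational(-205, 153)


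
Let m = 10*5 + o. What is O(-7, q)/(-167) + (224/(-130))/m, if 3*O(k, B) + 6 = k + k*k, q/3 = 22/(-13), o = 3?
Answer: -60044/575315 ≈ -0.10437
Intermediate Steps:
m = 53 (m = 10*5 + 3 = 50 + 3 = 53)
q = -66/13 (q = 3*(22/(-13)) = 3*(22*(-1/13)) = 3*(-22/13) = -66/13 ≈ -5.0769)
O(k, B) = -2 + k/3 + k²/3 (O(k, B) = -2 + (k + k*k)/3 = -2 + (k + k²)/3 = -2 + (k/3 + k²/3) = -2 + k/3 + k²/3)
O(-7, q)/(-167) + (224/(-130))/m = (-2 + (⅓)*(-7) + (⅓)*(-7)²)/(-167) + (224/(-130))/53 = (-2 - 7/3 + (⅓)*49)*(-1/167) + (224*(-1/130))*(1/53) = (-2 - 7/3 + 49/3)*(-1/167) - 112/65*1/53 = 12*(-1/167) - 112/3445 = -12/167 - 112/3445 = -60044/575315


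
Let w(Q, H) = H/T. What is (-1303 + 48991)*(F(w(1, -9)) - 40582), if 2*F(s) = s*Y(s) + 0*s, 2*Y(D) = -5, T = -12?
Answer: -3870638247/2 ≈ -1.9353e+9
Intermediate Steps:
Y(D) = -5/2 (Y(D) = (½)*(-5) = -5/2)
w(Q, H) = -H/12 (w(Q, H) = H/(-12) = H*(-1/12) = -H/12)
F(s) = -5*s/4 (F(s) = (s*(-5/2) + 0*s)/2 = (-5*s/2 + 0)/2 = (-5*s/2)/2 = -5*s/4)
(-1303 + 48991)*(F(w(1, -9)) - 40582) = (-1303 + 48991)*(-(-5)*(-9)/48 - 40582) = 47688*(-5/4*¾ - 40582) = 47688*(-15/16 - 40582) = 47688*(-649327/16) = -3870638247/2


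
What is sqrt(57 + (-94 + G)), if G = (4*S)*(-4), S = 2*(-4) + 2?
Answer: sqrt(59) ≈ 7.6811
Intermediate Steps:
S = -6 (S = -8 + 2 = -6)
G = 96 (G = (4*(-6))*(-4) = -24*(-4) = 96)
sqrt(57 + (-94 + G)) = sqrt(57 + (-94 + 96)) = sqrt(57 + 2) = sqrt(59)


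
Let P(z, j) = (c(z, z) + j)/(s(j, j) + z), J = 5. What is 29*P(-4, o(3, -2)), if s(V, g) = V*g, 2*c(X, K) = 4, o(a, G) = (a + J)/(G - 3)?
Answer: -145/18 ≈ -8.0556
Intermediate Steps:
o(a, G) = (5 + a)/(-3 + G) (o(a, G) = (a + 5)/(G - 3) = (5 + a)/(-3 + G))
c(X, K) = 2 (c(X, K) = (1/2)*4 = 2)
P(z, j) = (2 + j)/(z + j**2) (P(z, j) = (2 + j)/(j*j + z) = (2 + j)/(j**2 + z) = (2 + j)/(z + j**2))
29*P(-4, o(3, -2)) = 29*((2 + (5 + 3)/(-3 - 2))/(-4 + ((5 + 3)/(-3 - 2))**2)) = 29*((2 + 8/(-5))/(-4 + (8/(-5))**2)) = 29*((2 - 1/5*8)/(-4 + (-1/5*8)**2)) = 29*((2 - 8/5)/(-4 + (-8/5)**2)) = 29*((2/5)/(-4 + 64/25)) = 29*((2/5)/(-36/25)) = 29*(-25/36*2/5) = 29*(-5/18) = -145/18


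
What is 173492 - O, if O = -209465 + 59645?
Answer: 323312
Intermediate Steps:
O = -149820
173492 - O = 173492 - 1*(-149820) = 173492 + 149820 = 323312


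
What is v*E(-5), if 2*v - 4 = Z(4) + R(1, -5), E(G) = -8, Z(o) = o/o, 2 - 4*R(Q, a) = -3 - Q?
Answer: -26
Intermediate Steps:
R(Q, a) = 5/4 + Q/4 (R(Q, a) = ½ - (-3 - Q)/4 = ½ + (¾ + Q/4) = 5/4 + Q/4)
Z(o) = 1
v = 13/4 (v = 2 + (1 + (5/4 + (¼)*1))/2 = 2 + (1 + (5/4 + ¼))/2 = 2 + (1 + 3/2)/2 = 2 + (½)*(5/2) = 2 + 5/4 = 13/4 ≈ 3.2500)
v*E(-5) = (13/4)*(-8) = -26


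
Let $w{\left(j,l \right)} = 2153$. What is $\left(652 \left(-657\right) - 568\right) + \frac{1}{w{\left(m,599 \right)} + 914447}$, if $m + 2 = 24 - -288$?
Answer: $- \frac{393159071199}{916600} \approx -4.2893 \cdot 10^{5}$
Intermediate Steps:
$m = 310$ ($m = -2 + \left(24 - -288\right) = -2 + \left(24 + 288\right) = -2 + 312 = 310$)
$\left(652 \left(-657\right) - 568\right) + \frac{1}{w{\left(m,599 \right)} + 914447} = \left(652 \left(-657\right) - 568\right) + \frac{1}{2153 + 914447} = \left(-428364 - 568\right) + \frac{1}{916600} = -428932 + \frac{1}{916600} = - \frac{393159071199}{916600}$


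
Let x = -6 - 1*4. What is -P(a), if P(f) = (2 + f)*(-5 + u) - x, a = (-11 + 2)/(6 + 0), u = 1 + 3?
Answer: -19/2 ≈ -9.5000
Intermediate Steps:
u = 4
x = -10 (x = -6 - 4 = -10)
a = -3/2 (a = -9/6 = -9*⅙ = -3/2 ≈ -1.5000)
P(f) = 8 - f (P(f) = (2 + f)*(-5 + 4) - 1*(-10) = (2 + f)*(-1) + 10 = (-2 - f) + 10 = 8 - f)
-P(a) = -(8 - 1*(-3/2)) = -(8 + 3/2) = -1*19/2 = -19/2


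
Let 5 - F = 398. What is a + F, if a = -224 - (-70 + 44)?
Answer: -591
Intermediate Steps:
F = -393 (F = 5 - 1*398 = 5 - 398 = -393)
a = -198 (a = -224 - 1*(-26) = -224 + 26 = -198)
a + F = -198 - 393 = -591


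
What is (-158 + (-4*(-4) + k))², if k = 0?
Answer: 20164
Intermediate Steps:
(-158 + (-4*(-4) + k))² = (-158 + (-4*(-4) + 0))² = (-158 + (16 + 0))² = (-158 + 16)² = (-142)² = 20164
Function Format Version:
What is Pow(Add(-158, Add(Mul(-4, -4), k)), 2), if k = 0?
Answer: 20164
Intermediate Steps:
Pow(Add(-158, Add(Mul(-4, -4), k)), 2) = Pow(Add(-158, Add(Mul(-4, -4), 0)), 2) = Pow(Add(-158, Add(16, 0)), 2) = Pow(Add(-158, 16), 2) = Pow(-142, 2) = 20164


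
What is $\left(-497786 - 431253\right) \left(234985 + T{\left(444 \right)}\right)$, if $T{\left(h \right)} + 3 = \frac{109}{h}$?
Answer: $- \frac{96928605645563}{444} \approx -2.1831 \cdot 10^{11}$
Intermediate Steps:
$T{\left(h \right)} = -3 + \frac{109}{h}$
$\left(-497786 - 431253\right) \left(234985 + T{\left(444 \right)}\right) = \left(-497786 - 431253\right) \left(234985 - \left(3 - \frac{109}{444}\right)\right) = - 929039 \left(234985 + \left(-3 + 109 \cdot \frac{1}{444}\right)\right) = - 929039 \left(234985 + \left(-3 + \frac{109}{444}\right)\right) = - 929039 \left(234985 - \frac{1223}{444}\right) = \left(-929039\right) \frac{104332117}{444} = - \frac{96928605645563}{444}$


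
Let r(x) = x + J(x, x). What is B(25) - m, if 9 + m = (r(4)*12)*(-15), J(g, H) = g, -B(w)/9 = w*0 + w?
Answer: 1224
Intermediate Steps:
B(w) = -9*w (B(w) = -9*(w*0 + w) = -9*(0 + w) = -9*w)
r(x) = 2*x (r(x) = x + x = 2*x)
m = -1449 (m = -9 + ((2*4)*12)*(-15) = -9 + (8*12)*(-15) = -9 + 96*(-15) = -9 - 1440 = -1449)
B(25) - m = -9*25 - 1*(-1449) = -225 + 1449 = 1224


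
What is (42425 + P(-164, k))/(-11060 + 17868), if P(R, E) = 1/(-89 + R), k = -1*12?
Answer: 2683381/430606 ≈ 6.2316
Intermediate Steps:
k = -12
(42425 + P(-164, k))/(-11060 + 17868) = (42425 + 1/(-89 - 164))/(-11060 + 17868) = (42425 + 1/(-253))/6808 = (42425 - 1/253)*(1/6808) = (10733524/253)*(1/6808) = 2683381/430606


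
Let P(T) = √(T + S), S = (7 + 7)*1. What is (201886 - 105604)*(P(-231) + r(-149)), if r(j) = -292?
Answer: -28114344 + 96282*I*√217 ≈ -2.8114e+7 + 1.4183e+6*I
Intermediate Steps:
S = 14 (S = 14*1 = 14)
P(T) = √(14 + T) (P(T) = √(T + 14) = √(14 + T))
(201886 - 105604)*(P(-231) + r(-149)) = (201886 - 105604)*(√(14 - 231) - 292) = 96282*(√(-217) - 292) = 96282*(I*√217 - 292) = 96282*(-292 + I*√217) = -28114344 + 96282*I*√217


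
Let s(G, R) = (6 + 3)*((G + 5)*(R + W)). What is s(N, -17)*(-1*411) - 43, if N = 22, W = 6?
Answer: 1098560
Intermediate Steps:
s(G, R) = 9*(5 + G)*(6 + R) (s(G, R) = (6 + 3)*((G + 5)*(R + 6)) = 9*((5 + G)*(6 + R)) = 9*(5 + G)*(6 + R))
s(N, -17)*(-1*411) - 43 = (270 + 45*(-17) + 54*22 + 9*22*(-17))*(-1*411) - 43 = (270 - 765 + 1188 - 3366)*(-411) - 43 = -2673*(-411) - 43 = 1098603 - 43 = 1098560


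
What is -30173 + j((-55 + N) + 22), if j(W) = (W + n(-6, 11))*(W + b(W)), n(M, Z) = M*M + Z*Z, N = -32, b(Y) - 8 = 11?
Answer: -34405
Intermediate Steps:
b(Y) = 19 (b(Y) = 8 + 11 = 19)
n(M, Z) = M² + Z²
j(W) = (19 + W)*(157 + W) (j(W) = (W + ((-6)² + 11²))*(W + 19) = (W + (36 + 121))*(19 + W) = (W + 157)*(19 + W) = (157 + W)*(19 + W) = (19 + W)*(157 + W))
-30173 + j((-55 + N) + 22) = -30173 + (2983 + ((-55 - 32) + 22)² + 176*((-55 - 32) + 22)) = -30173 + (2983 + (-87 + 22)² + 176*(-87 + 22)) = -30173 + (2983 + (-65)² + 176*(-65)) = -30173 + (2983 + 4225 - 11440) = -30173 - 4232 = -34405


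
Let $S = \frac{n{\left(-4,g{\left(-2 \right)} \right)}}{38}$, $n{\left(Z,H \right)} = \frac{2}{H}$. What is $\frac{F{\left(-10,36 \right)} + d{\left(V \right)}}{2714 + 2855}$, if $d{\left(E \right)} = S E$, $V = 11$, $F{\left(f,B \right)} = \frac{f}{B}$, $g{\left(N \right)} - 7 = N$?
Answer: $- \frac{277}{9522990} \approx -2.9088 \cdot 10^{-5}$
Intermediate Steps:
$g{\left(N \right)} = 7 + N$
$S = \frac{1}{95}$ ($S = \frac{2 \frac{1}{7 - 2}}{38} = \frac{2}{5} \cdot \frac{1}{38} = \frac{1}{95} \approx 0.010526$)
$d{\left(E \right)} = \frac{E}{95}$
$\frac{F{\left(-10,36 \right)} + d{\left(V \right)}}{2714 + 2855} = \frac{- \frac{10}{36} + \frac{1}{95} \cdot 11}{2714 + 2855} = \frac{\left(-10\right) \frac{1}{36} + \frac{11}{95}}{5569} = \left(- \frac{5}{18} + \frac{11}{95}\right) \frac{1}{5569} = \left(- \frac{277}{1710}\right) \frac{1}{5569} = - \frac{277}{9522990}$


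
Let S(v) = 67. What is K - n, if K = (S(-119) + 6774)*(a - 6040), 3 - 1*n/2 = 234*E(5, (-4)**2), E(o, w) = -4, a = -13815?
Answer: -135829933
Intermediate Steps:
n = 1878 (n = 6 - 468*(-4) = 6 - 2*(-936) = 6 + 1872 = 1878)
K = -135828055 (K = (67 + 6774)*(-13815 - 6040) = 6841*(-19855) = -135828055)
K - n = -135828055 - 1*1878 = -135828055 - 1878 = -135829933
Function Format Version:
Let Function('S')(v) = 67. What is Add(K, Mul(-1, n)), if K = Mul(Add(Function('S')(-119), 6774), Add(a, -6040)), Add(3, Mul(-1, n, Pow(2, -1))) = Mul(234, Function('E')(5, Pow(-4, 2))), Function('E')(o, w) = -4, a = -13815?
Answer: -135829933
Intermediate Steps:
n = 1878 (n = Add(6, Mul(-2, Mul(234, -4))) = Add(6, Mul(-2, -936)) = Add(6, 1872) = 1878)
K = -135828055 (K = Mul(Add(67, 6774), Add(-13815, -6040)) = Mul(6841, -19855) = -135828055)
Add(K, Mul(-1, n)) = Add(-135828055, Mul(-1, 1878)) = Add(-135828055, -1878) = -135829933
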